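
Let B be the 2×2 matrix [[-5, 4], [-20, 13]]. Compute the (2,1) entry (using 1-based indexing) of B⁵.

-28820

Characteristic polynomial: r^2 - 8r + 15 = (r - 5)(r - 3), so the eigenvalues are 3, 5.
r=3: eigenvector (1, 2).
r=5: eigenvector (2, 5).
P = [[1, 2], [2, 5]], D = diag(3, 5), P⁻¹ = [[5, -2], [-2, 1]].
B⁵ = P·diag(243, 3125)·P⁻¹ = [[-11285, 5764], [-28820, 14653]].
The requested entry is -28820.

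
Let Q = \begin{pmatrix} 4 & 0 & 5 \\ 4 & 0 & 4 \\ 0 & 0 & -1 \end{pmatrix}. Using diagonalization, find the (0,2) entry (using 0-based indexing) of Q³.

Characteristic polynomial: r^3 - 3r^2 - 4r = r(r - 4)(r + 1), so the eigenvalues are -1, 0, 4.
r=4: eigenvector (1, 1, 0).
r=-1: eigenvector (-1, 0, 1).
r=0: eigenvector (0, 1, 0).
P = [[1, -1, 0], [1, 0, 1], [0, 1, 0]], D = diag(4, -1, 0), P⁻¹ = [[1, 0, 1], [0, 0, 1], [-1, 1, -1]].
Q³ = P·diag(64, -1, 0)·P⁻¹ = [[64, 0, 65], [64, 0, 64], [0, 0, -1]].
The requested entry is 65.

65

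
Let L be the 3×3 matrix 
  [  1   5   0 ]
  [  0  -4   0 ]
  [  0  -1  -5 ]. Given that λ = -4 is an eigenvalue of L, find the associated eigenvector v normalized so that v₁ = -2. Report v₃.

L + 4I = [[5, 5, 0], [0, 0, 0], [0, -1, -1]].
Solving (L + 4I)v = 0 gives the eigenspace spanned by (-2, 2, -2).
With v₁ = -2, v = (-2, 2, -2), so v₃ = -2.

-2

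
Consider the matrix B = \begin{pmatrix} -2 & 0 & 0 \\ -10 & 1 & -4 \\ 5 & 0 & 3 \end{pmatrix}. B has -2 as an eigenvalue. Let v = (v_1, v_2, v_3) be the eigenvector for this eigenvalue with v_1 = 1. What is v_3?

-1

B + 2I = [[0, 0, 0], [-10, 3, -4], [5, 0, 5]].
Solving (B + 2I)v = 0 gives the eigenspace spanned by (1, 2, -1).
With v_1 = 1, v = (1, 2, -1), so v_3 = -1.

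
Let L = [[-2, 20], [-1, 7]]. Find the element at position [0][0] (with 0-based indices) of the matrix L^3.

Characteristic polynomial: μ^2 - 5μ + 6 = (μ - 3)(μ - 2), so the eigenvalues are 2, 3.
μ=2: eigenvector (-5, -1).
μ=3: eigenvector (4, 1).
P = [[-5, 4], [-1, 1]], D = diag(2, 3), P⁻¹ = [[-1, 4], [-1, 5]].
L³ = P·diag(8, 27)·P⁻¹ = [[-68, 380], [-19, 103]].
The requested entry is -68.

-68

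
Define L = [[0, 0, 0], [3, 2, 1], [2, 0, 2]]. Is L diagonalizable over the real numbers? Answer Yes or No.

Characteristic polynomial: p(λ) = λ^3 - 4λ^2 + 4λ = λ(λ - 2)^2.
λ = 2 has algebraic multiplicity 2; rank(L − 2I) = 2, so geometric multiplicity = 1.
Geometric multiplicity < algebraic multiplicity, so L is not diagonalizable.

No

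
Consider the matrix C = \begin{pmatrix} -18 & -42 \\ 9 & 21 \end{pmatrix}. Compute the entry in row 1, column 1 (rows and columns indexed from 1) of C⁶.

Characteristic polynomial: t^2 - 3t = t(t - 3), so the eigenvalues are 0, 3.
t=0: eigenvector (7, -3).
t=3: eigenvector (-2, 1).
P = [[7, -2], [-3, 1]], D = diag(0, 3), P⁻¹ = [[1, 2], [3, 7]].
C⁶ = P·diag(0, 729)·P⁻¹ = [[-4374, -10206], [2187, 5103]].
The requested entry is -4374.

-4374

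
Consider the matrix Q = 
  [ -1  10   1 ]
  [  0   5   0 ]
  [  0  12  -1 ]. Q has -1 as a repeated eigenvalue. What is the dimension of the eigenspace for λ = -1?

Q + 1I = [[0, 10, 1], [0, 6, 0], [0, 12, 0]].
This matrix has rank 2, so its null space has dimension 3 − 2 = 1.

1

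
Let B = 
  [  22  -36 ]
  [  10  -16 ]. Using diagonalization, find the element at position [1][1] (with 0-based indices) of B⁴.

-2144

Characteristic polynomial: r^2 - 6r + 8 = (r - 4)(r - 2), so the eigenvalues are 2, 4.
r=2: eigenvector (-9, -5).
r=4: eigenvector (2, 1).
P = [[-9, 2], [-5, 1]], D = diag(2, 4), P⁻¹ = [[1, -2], [5, -9]].
B⁴ = P·diag(16, 256)·P⁻¹ = [[2416, -4320], [1200, -2144]].
The requested entry is -2144.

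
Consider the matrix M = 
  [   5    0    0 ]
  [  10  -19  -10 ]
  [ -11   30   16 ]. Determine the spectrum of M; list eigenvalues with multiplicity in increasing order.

-4, 1, 5

Characteristic polynomial: p(s) = s^3 - 2s^2 - 19s + 20 = (s - 5)(s - 1)(s + 4).
Roots (with multiplicity): -4, 1, 5.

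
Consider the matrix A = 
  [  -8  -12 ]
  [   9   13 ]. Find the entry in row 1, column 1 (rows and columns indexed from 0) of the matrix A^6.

Characteristic polynomial: λ^2 - 5λ + 4 = (λ - 4)(λ - 1), so the eigenvalues are 1, 4.
λ=1: eigenvector (4, -3).
λ=4: eigenvector (-1, 1).
P = [[4, -1], [-3, 1]], D = diag(1, 4), P⁻¹ = [[1, 1], [3, 4]].
A⁶ = P·diag(1, 4096)·P⁻¹ = [[-12284, -16380], [12285, 16381]].
The requested entry is 16381.

16381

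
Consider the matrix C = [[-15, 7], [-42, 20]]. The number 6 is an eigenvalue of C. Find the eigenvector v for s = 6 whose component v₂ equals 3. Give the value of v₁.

C − 6I = [[-21, 7], [-42, 14]].
Solving (C − 6I)v = 0 gives the eigenspace spanned by (1, 3).
With v₂ = 3, v = (1, 3), so v₁ = 1.

1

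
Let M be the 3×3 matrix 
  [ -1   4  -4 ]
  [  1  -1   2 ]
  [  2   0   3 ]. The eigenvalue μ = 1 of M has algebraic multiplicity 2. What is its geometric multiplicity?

M − 1I = [[-2, 4, -4], [1, -2, 2], [2, 0, 2]].
This matrix has rank 2, so its null space has dimension 3 − 2 = 1.

1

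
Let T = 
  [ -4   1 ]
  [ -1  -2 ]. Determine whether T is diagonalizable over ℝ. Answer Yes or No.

No

Characteristic polynomial: p(μ) = μ^2 + 6μ + 9 = (μ + 3)^2.
μ = -3 has algebraic multiplicity 2; rank(T + 3I) = 1, so geometric multiplicity = 1.
Geometric multiplicity < algebraic multiplicity, so T is not diagonalizable.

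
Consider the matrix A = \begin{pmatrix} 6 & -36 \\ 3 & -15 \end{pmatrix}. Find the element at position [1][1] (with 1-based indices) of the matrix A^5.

Characteristic polynomial: λ^2 + 9λ + 18 = (λ + 3)(λ + 6), so the eigenvalues are -6, -3.
λ=-6: eigenvector (3, 1).
λ=-3: eigenvector (4, 1).
P = [[3, 4], [1, 1]], D = diag(-6, -3), P⁻¹ = [[-1, 4], [1, -3]].
A⁵ = P·diag(-7776, -243)·P⁻¹ = [[22356, -90396], [7533, -30375]].
The requested entry is 22356.

22356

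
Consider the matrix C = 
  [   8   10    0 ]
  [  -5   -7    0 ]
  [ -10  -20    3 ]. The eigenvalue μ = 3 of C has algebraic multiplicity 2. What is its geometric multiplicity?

2

C − 3I = [[5, 10, 0], [-5, -10, 0], [-10, -20, 0]].
This matrix has rank 1, so its null space has dimension 3 − 1 = 2.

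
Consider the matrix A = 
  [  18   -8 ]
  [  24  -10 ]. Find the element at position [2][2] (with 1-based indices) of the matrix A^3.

-616

Characteristic polynomial: λ^2 - 8λ + 12 = (λ - 6)(λ - 2), so the eigenvalues are 2, 6.
λ=6: eigenvector (-2, -3).
λ=2: eigenvector (-1, -2).
P = [[-2, -1], [-3, -2]], D = diag(6, 2), P⁻¹ = [[-2, 1], [3, -2]].
A³ = P·diag(216, 8)·P⁻¹ = [[840, -416], [1248, -616]].
The requested entry is -616.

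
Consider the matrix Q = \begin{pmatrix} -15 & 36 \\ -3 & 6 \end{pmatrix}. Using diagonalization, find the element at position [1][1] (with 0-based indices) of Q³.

540

Characteristic polynomial: r^2 + 9r + 18 = (r + 3)(r + 6), so the eigenvalues are -6, -3.
r=-6: eigenvector (4, 1).
r=-3: eigenvector (3, 1).
P = [[4, 3], [1, 1]], D = diag(-6, -3), P⁻¹ = [[1, -3], [-1, 4]].
Q³ = P·diag(-216, -27)·P⁻¹ = [[-783, 2268], [-189, 540]].
The requested entry is 540.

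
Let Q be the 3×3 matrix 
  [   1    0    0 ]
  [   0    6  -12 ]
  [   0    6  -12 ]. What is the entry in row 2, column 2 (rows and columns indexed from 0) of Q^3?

Characteristic polynomial: μ^3 + 5μ^2 - 6μ = μ(μ - 1)(μ + 6), so the eigenvalues are -6, 0, 1.
μ=1: eigenvector (1, 0, 0).
μ=0: eigenvector (0, -2, -1).
μ=-6: eigenvector (0, 1, 1).
P = [[1, 0, 0], [0, -2, 1], [0, -1, 1]], D = diag(1, 0, -6), P⁻¹ = [[1, 0, 0], [0, -1, 1], [0, -1, 2]].
Q³ = P·diag(1, 0, -216)·P⁻¹ = [[1, 0, 0], [0, 216, -432], [0, 216, -432]].
The requested entry is -432.

-432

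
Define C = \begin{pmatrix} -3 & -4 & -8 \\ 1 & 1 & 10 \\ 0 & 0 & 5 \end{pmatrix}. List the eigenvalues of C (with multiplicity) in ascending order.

-1, -1, 5

Characteristic polynomial: p(t) = t^3 - 3t^2 - 9t - 5 = (t - 5)(t + 1)^2.
Roots (with multiplicity): -1, -1, 5.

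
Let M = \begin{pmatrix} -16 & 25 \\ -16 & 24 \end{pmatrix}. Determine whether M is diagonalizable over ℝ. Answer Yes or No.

Characteristic polynomial: p(μ) = μ^2 - 8μ + 16 = (μ - 4)^2.
μ = 4 has algebraic multiplicity 2; rank(M − 4I) = 1, so geometric multiplicity = 1.
Geometric multiplicity < algebraic multiplicity, so M is not diagonalizable.

No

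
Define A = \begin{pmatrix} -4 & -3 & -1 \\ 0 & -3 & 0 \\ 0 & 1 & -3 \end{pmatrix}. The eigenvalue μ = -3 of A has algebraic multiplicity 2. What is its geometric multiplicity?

A + 3I = [[-1, -3, -1], [0, 0, 0], [0, 1, 0]].
This matrix has rank 2, so its null space has dimension 3 − 2 = 1.

1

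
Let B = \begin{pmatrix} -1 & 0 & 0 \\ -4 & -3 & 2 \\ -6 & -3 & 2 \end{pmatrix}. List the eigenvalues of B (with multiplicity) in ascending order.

Characteristic polynomial: p(r) = r^3 + 2r^2 + r = r(r + 1)^2.
Roots (with multiplicity): -1, -1, 0.

-1, -1, 0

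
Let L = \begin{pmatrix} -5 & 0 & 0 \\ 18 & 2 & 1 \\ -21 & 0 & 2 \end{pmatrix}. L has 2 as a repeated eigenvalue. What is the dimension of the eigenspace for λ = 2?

L − 2I = [[-7, 0, 0], [18, 0, 1], [-21, 0, 0]].
This matrix has rank 2, so its null space has dimension 3 − 2 = 1.

1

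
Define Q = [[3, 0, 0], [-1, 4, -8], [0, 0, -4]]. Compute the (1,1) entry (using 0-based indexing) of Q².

Characteristic polynomial: λ^3 - 3λ^2 - 16λ + 48 = (λ - 4)(λ - 3)(λ + 4), so the eigenvalues are -4, 3, 4.
λ=3: eigenvector (1, 1, 0).
λ=-4: eigenvector (0, 1, 1).
λ=4: eigenvector (0, 1, 0).
P = [[1, 0, 0], [1, 1, 1], [0, 1, 0]], D = diag(3, -4, 4), P⁻¹ = [[1, 0, 0], [0, 0, 1], [-1, 1, -1]].
Q² = P·diag(9, 16, 16)·P⁻¹ = [[9, 0, 0], [-7, 16, 0], [0, 0, 16]].
The requested entry is 16.

16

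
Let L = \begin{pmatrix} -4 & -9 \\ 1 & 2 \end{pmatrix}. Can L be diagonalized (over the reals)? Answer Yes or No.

Characteristic polynomial: p(r) = r^2 + 2r + 1 = (r + 1)^2.
r = -1 has algebraic multiplicity 2; rank(L + 1I) = 1, so geometric multiplicity = 1.
Geometric multiplicity < algebraic multiplicity, so L is not diagonalizable.

No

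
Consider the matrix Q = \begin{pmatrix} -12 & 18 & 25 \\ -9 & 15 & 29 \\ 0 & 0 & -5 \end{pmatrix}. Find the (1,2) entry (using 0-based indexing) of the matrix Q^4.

3101

Characteristic polynomial: r^3 + 2r^2 - 33r - 90 = (r - 6)(r + 3)(r + 5), so the eigenvalues are -5, -3, 6.
r=6: eigenvector (1, 1, 0).
r=-5: eigenvector (1, -1, 1).
r=-3: eigenvector (-2, -1, 0).
P = [[1, 1, -2], [1, -1, -1], [0, 1, 0]], D = diag(6, -5, -3), P⁻¹ = [[-1, 2, 3], [0, 0, 1], [-1, 1, 2]].
Q⁴ = P·diag(1296, 625, 81)·P⁻¹ = [[-1134, 2430, 4189], [-1215, 2511, 3101], [0, 0, 625]].
The requested entry is 3101.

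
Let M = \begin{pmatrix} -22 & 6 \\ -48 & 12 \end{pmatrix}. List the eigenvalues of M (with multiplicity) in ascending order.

Characteristic polynomial: p(t) = t^2 + 10t + 24 = (t + 4)(t + 6).
Roots (with multiplicity): -6, -4.

-6, -4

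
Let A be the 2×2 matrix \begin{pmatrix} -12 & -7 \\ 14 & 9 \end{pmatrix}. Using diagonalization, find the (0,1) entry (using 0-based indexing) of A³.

Characteristic polynomial: r^2 + 3r - 10 = (r - 2)(r + 5), so the eigenvalues are -5, 2.
r=-5: eigenvector (1, -1).
r=2: eigenvector (-1, 2).
P = [[1, -1], [-1, 2]], D = diag(-5, 2), P⁻¹ = [[2, 1], [1, 1]].
A³ = P·diag(-125, 8)·P⁻¹ = [[-258, -133], [266, 141]].
The requested entry is -133.

-133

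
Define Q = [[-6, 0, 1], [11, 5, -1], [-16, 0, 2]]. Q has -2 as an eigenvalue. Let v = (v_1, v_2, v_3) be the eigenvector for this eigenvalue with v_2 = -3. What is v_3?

Q + 2I = [[-4, 0, 1], [11, 7, -1], [-16, 0, 4]].
Solving (Q + 2I)v = 0 gives the eigenspace spanned by (3, -3, 12).
With v_2 = -3, v = (3, -3, 12), so v_3 = 12.

12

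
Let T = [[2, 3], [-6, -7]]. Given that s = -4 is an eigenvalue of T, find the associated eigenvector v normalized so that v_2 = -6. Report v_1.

T + 4I = [[6, 3], [-6, -3]].
Solving (T + 4I)v = 0 gives the eigenspace spanned by (3, -6).
With v_2 = -6, v = (3, -6), so v_1 = 3.

3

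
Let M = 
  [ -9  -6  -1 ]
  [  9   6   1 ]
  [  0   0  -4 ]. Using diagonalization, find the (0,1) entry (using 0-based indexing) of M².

Characteristic polynomial: t^3 + 7t^2 + 12t = t(t + 3)(t + 4), so the eigenvalues are -4, -3, 0.
t=-3: eigenvector (1, -1, 0).
t=0: eigenvector (-2, 3, 0).
t=-4: eigenvector (1, -1, 1).
P = [[1, -2, 1], [-1, 3, -1], [0, 0, 1]], D = diag(-3, 0, -4), P⁻¹ = [[3, 2, -1], [1, 1, 0], [0, 0, 1]].
M² = P·diag(9, 0, 16)·P⁻¹ = [[27, 18, 7], [-27, -18, -7], [0, 0, 16]].
The requested entry is 18.

18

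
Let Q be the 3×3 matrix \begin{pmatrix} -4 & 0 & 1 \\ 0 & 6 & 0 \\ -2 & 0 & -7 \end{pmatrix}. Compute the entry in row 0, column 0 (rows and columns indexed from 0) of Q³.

-34

Characteristic polynomial: s^3 + 5s^2 - 36s - 180 = (s - 6)(s + 5)(s + 6), so the eigenvalues are -6, -5, 6.
s=-6: eigenvector (-1, 0, 2).
s=-5: eigenvector (-1, 0, 1).
s=6: eigenvector (0, 1, 0).
P = [[-1, -1, 0], [0, 0, 1], [2, 1, 0]], D = diag(-6, -5, 6), P⁻¹ = [[1, 0, 1], [-2, 0, -1], [0, 1, 0]].
Q³ = P·diag(-216, -125, 216)·P⁻¹ = [[-34, 0, 91], [0, 216, 0], [-182, 0, -307]].
The requested entry is -34.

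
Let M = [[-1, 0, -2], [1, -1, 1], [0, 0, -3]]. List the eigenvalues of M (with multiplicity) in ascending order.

-3, -1, -1

Characteristic polynomial: p(μ) = μ^3 + 5μ^2 + 7μ + 3 = (μ + 1)^2(μ + 3).
Roots (with multiplicity): -3, -1, -1.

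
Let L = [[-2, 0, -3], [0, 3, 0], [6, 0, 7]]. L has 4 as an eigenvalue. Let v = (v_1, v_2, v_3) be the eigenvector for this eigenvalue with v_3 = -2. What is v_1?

1

L − 4I = [[-6, 0, -3], [0, -1, 0], [6, 0, 3]].
Solving (L − 4I)v = 0 gives the eigenspace spanned by (1, 0, -2).
With v_3 = -2, v = (1, 0, -2), so v_1 = 1.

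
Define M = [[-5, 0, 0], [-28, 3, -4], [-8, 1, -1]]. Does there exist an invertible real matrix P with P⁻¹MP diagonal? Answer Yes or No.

No

Characteristic polynomial: p(t) = t^3 + 3t^2 - 9t + 5 = (t - 1)^2(t + 5).
t = 1 has algebraic multiplicity 2; rank(M − 1I) = 2, so geometric multiplicity = 1.
Geometric multiplicity < algebraic multiplicity, so M is not diagonalizable.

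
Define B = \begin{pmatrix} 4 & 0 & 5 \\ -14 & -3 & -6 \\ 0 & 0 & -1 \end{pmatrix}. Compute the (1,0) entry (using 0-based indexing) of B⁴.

Characteristic polynomial: λ^3 - 13λ - 12 = (λ - 4)(λ + 1)(λ + 3), so the eigenvalues are -3, -1, 4.
λ=4: eigenvector (1, -2, 0).
λ=-1: eigenvector (-1, 4, 1).
λ=-3: eigenvector (0, 1, 0).
P = [[1, -1, 0], [-2, 4, 1], [0, 1, 0]], D = diag(4, -1, -3), P⁻¹ = [[1, 0, 1], [0, 0, 1], [2, 1, -2]].
B⁴ = P·diag(256, 1, 81)·P⁻¹ = [[256, 0, 255], [-350, 81, -670], [0, 0, 1]].
The requested entry is -350.

-350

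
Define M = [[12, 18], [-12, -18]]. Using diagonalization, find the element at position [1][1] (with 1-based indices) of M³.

432

Characteristic polynomial: r^2 + 6r = r(r + 6), so the eigenvalues are -6, 0.
r=-6: eigenvector (1, -1).
r=0: eigenvector (3, -2).
P = [[1, 3], [-1, -2]], D = diag(-6, 0), P⁻¹ = [[-2, -3], [1, 1]].
M³ = P·diag(-216, 0)·P⁻¹ = [[432, 648], [-432, -648]].
The requested entry is 432.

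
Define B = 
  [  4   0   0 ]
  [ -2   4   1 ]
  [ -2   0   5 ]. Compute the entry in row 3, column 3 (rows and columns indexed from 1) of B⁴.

Characteristic polynomial: λ^3 - 13λ^2 + 56λ - 80 = (λ - 5)(λ - 4)^2, so the eigenvalues are 4, 4, 5.
λ=5: eigenvector (0, 1, 1).
λ=4: eigenvector (0, 1, 0).
λ=4: eigenvector (1, -1, 2).
P = [[0, 0, 1], [1, 1, -1], [1, 0, 2]], D = diag(5, 4, 4), P⁻¹ = [[-2, 0, 1], [3, 1, -1], [1, 0, 0]].
B⁴ = P·diag(625, 256, 256)·P⁻¹ = [[256, 0, 0], [-738, 256, 369], [-738, 0, 625]].
The requested entry is 625.

625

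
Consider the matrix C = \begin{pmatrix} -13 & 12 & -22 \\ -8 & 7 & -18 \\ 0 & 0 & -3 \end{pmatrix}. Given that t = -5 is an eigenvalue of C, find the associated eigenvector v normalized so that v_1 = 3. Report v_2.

C + 5I = [[-8, 12, -22], [-8, 12, -18], [0, 0, 2]].
Solving (C + 5I)v = 0 gives the eigenspace spanned by (3, 2, 0).
With v_1 = 3, v = (3, 2, 0), so v_2 = 2.

2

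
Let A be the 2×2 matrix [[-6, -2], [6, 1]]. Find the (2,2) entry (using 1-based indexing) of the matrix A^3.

Characteristic polynomial: r^2 + 5r + 6 = (r + 2)(r + 3), so the eigenvalues are -3, -2.
r=-2: eigenvector (1, -2).
r=-3: eigenvector (2, -3).
P = [[1, 2], [-2, -3]], D = diag(-2, -3), P⁻¹ = [[-3, -2], [2, 1]].
A³ = P·diag(-8, -27)·P⁻¹ = [[-84, -38], [114, 49]].
The requested entry is 49.

49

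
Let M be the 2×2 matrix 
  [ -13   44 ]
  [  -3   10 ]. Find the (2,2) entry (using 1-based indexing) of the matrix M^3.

Characteristic polynomial: λ^2 + 3λ + 2 = (λ + 1)(λ + 2), so the eigenvalues are -2, -1.
λ=-1: eigenvector (-11, -3).
λ=-2: eigenvector (4, 1).
P = [[-11, 4], [-3, 1]], D = diag(-1, -2), P⁻¹ = [[1, -4], [3, -11]].
M³ = P·diag(-1, -8)·P⁻¹ = [[-85, 308], [-21, 76]].
The requested entry is 76.

76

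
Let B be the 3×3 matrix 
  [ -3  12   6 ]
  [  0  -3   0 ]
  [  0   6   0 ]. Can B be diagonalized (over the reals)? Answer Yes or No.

Characteristic polynomial: p(t) = t^3 + 6t^2 + 9t = t(t + 3)^2.
t = -3 has algebraic multiplicity 2; rank(B + 3I) = 1, so geometric multiplicity = 2.
Every eigenvalue has geometric = algebraic multiplicity, so B is diagonalizable.

Yes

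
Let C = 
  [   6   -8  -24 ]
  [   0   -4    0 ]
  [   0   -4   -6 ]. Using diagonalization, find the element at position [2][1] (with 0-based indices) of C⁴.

Characteristic polynomial: μ^3 + 4μ^2 - 36μ - 144 = (μ - 6)(μ + 4)(μ + 6), so the eigenvalues are -6, -4, 6.
μ=-4: eigenvector (-4, 1, -2).
μ=6: eigenvector (1, 0, 0).
μ=-6: eigenvector (2, 0, 1).
P = [[-4, 1, 2], [1, 0, 0], [-2, 0, 1]], D = diag(-4, 6, -6), P⁻¹ = [[0, 1, 0], [1, 0, -2], [0, 2, 1]].
C⁴ = P·diag(256, 1296, 1296)·P⁻¹ = [[1296, 4160, 0], [0, 256, 0], [0, 2080, 1296]].
The requested entry is 2080.

2080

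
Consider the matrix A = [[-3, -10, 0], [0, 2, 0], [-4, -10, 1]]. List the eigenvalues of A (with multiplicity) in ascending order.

-3, 1, 2

Characteristic polynomial: p(μ) = μ^3 - 7μ + 6 = (μ - 2)(μ - 1)(μ + 3).
Roots (with multiplicity): -3, 1, 2.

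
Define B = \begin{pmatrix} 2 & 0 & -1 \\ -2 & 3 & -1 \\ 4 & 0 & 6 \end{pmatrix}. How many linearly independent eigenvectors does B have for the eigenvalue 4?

1

B − 4I = [[-2, 0, -1], [-2, -1, -1], [4, 0, 2]].
This matrix has rank 2, so its null space has dimension 3 − 2 = 1.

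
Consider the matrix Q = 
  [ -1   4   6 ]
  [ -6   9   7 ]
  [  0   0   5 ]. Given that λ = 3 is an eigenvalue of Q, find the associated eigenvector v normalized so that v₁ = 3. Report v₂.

Q − 3I = [[-4, 4, 6], [-6, 6, 7], [0, 0, 2]].
Solving (Q − 3I)v = 0 gives the eigenspace spanned by (3, 3, 0).
With v₁ = 3, v = (3, 3, 0), so v₂ = 3.

3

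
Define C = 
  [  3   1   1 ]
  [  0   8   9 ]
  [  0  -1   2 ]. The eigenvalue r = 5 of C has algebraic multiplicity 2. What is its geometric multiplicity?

1

C − 5I = [[-2, 1, 1], [0, 3, 9], [0, -1, -3]].
This matrix has rank 2, so its null space has dimension 3 − 2 = 1.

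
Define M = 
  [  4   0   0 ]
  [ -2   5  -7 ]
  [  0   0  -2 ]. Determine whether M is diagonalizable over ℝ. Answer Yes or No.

Yes

Characteristic polynomial: p(t) = t^3 - 7t^2 + 2t + 40 = (t - 5)(t - 4)(t + 2).
All 3 eigenvalues are distinct, so M is diagonalizable.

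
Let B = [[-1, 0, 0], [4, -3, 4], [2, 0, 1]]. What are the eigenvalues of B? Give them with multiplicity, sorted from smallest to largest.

Characteristic polynomial: p(t) = t^3 + 3t^2 - t - 3 = (t - 1)(t + 1)(t + 3).
Roots (with multiplicity): -3, -1, 1.

-3, -1, 1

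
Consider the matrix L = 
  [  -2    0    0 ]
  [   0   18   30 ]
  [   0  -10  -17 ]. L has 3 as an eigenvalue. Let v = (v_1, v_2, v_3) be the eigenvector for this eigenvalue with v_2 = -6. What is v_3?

L − 3I = [[-5, 0, 0], [0, 15, 30], [0, -10, -20]].
Solving (L − 3I)v = 0 gives the eigenspace spanned by (0, -6, 3).
With v_2 = -6, v = (0, -6, 3), so v_3 = 3.

3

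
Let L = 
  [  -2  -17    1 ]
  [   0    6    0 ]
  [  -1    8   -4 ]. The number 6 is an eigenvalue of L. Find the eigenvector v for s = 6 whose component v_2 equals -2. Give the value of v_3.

L − 6I = [[-8, -17, 1], [0, 0, 0], [-1, 8, -10]].
Solving (L − 6I)v = 0 gives the eigenspace spanned by (4, -2, -2).
With v_2 = -2, v = (4, -2, -2), so v_3 = -2.

-2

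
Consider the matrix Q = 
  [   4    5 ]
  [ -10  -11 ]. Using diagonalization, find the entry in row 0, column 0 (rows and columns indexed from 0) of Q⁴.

Characteristic polynomial: s^2 + 7s + 6 = (s + 1)(s + 6), so the eigenvalues are -6, -1.
s=-6: eigenvector (1, -2).
s=-1: eigenvector (1, -1).
P = [[1, 1], [-2, -1]], D = diag(-6, -1), P⁻¹ = [[-1, -1], [2, 1]].
Q⁴ = P·diag(1296, 1)·P⁻¹ = [[-1294, -1295], [2590, 2591]].
The requested entry is -1294.

-1294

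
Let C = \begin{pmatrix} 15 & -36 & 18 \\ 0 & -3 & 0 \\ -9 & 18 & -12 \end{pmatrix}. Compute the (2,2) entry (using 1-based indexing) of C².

Characteristic polynomial: r^3 - 27r - 54 = (r - 6)(r + 3)^2, so the eigenvalues are -3, -3, 6.
r=-3: eigenvector (-1, 0, 1).
r=-3: eigenvector (4, 1, -2).
r=6: eigenvector (-2, 0, 1).
P = [[-1, 4, -2], [0, 1, 0], [1, -2, 1]], D = diag(-3, -3, 6), P⁻¹ = [[1, 0, 2], [0, 1, 0], [-1, 2, -1]].
C² = P·diag(9, 9, 36)·P⁻¹ = [[63, -108, 54], [0, 9, 0], [-27, 54, -18]].
The requested entry is 9.

9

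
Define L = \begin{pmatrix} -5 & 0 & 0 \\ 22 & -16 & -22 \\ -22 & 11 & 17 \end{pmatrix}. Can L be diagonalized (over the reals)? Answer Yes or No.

Characteristic polynomial: p(λ) = λ^3 + 4λ^2 - 35λ - 150 = (λ - 6)(λ + 5)^2.
λ = -5 has algebraic multiplicity 2; rank(L + 5I) = 1, so geometric multiplicity = 2.
Every eigenvalue has geometric = algebraic multiplicity, so L is diagonalizable.

Yes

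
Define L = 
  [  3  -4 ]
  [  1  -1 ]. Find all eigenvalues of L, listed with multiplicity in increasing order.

1, 1

Characteristic polynomial: p(s) = s^2 - 2s + 1 = (s - 1)^2.
Roots (with multiplicity): 1, 1.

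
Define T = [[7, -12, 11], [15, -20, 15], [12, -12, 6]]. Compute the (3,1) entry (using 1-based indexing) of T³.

48

Characteristic polynomial: λ^3 + 7λ^2 + 10λ = λ(λ + 2)(λ + 5), so the eigenvalues are -5, -2, 0.
λ=-5: eigenvector (1, 1, 0).
λ=0: eigenvector (2, 3, 2).
λ=-2: eigenvector (-3, -5, -3).
P = [[1, 2, -3], [1, 3, -5], [0, 2, -3]], D = diag(-5, 0, -2), P⁻¹ = [[1, 0, -1], [3, -3, 2], [2, -2, 1]].
T³ = P·diag(-125, 0, -8)·P⁻¹ = [[-77, -48, 149], [-45, -80, 165], [48, -48, 24]].
The requested entry is 48.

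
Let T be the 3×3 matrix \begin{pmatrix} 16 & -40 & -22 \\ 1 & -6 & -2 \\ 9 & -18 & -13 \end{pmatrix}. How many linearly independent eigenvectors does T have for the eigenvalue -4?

1

T + 4I = [[20, -40, -22], [1, -2, -2], [9, -18, -9]].
This matrix has rank 2, so its null space has dimension 3 − 2 = 1.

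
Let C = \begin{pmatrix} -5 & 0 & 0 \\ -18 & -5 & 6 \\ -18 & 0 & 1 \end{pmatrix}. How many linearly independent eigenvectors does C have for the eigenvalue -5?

2

C + 5I = [[0, 0, 0], [-18, 0, 6], [-18, 0, 6]].
This matrix has rank 1, so its null space has dimension 3 − 1 = 2.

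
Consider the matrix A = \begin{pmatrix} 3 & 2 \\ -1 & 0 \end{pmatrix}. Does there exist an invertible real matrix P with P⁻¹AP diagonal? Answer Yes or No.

Characteristic polynomial: p(s) = s^2 - 3s + 2 = (s - 2)(s - 1).
All 2 eigenvalues are distinct, so A is diagonalizable.

Yes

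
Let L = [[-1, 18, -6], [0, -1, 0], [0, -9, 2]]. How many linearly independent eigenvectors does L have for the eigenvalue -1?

L + 1I = [[0, 18, -6], [0, 0, 0], [0, -9, 3]].
This matrix has rank 1, so its null space has dimension 3 − 1 = 2.

2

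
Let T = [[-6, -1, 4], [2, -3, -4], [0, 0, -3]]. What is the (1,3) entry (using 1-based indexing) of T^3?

196

Characteristic polynomial: μ^3 + 12μ^2 + 47μ + 60 = (μ + 3)(μ + 4)(μ + 5), so the eigenvalues are -5, -4, -3.
μ=-4: eigenvector (1, -2, 0).
μ=-5: eigenvector (1, -1, 0).
μ=-3: eigenvector (2, -2, 1).
P = [[1, 1, 2], [-2, -1, -2], [0, 0, 1]], D = diag(-4, -5, -3), P⁻¹ = [[-1, -1, 0], [2, 1, -2], [0, 0, 1]].
T³ = P·diag(-64, -125, -27)·P⁻¹ = [[-186, -61, 196], [122, -3, -196], [0, 0, -27]].
The requested entry is 196.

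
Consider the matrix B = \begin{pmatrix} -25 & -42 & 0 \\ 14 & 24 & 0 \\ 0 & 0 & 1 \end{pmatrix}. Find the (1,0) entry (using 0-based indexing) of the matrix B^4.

Characteristic polynomial: λ^3 - 13λ + 12 = (λ - 3)(λ - 1)(λ + 4), so the eigenvalues are -4, 1, 3.
λ=3: eigenvector (-3, 2, 0).
λ=-4: eigenvector (-2, 1, 0).
λ=1: eigenvector (0, 0, 1).
P = [[-3, -2, 0], [2, 1, 0], [0, 0, 1]], D = diag(3, -4, 1), P⁻¹ = [[1, 2, 0], [-2, -3, 0], [0, 0, 1]].
B⁴ = P·diag(81, 256, 1)·P⁻¹ = [[781, 1050, 0], [-350, -444, 0], [0, 0, 1]].
The requested entry is -350.

-350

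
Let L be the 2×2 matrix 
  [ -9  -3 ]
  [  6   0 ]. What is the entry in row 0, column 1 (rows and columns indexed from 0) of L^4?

1215

Characteristic polynomial: μ^2 + 9μ + 18 = (μ + 3)(μ + 6), so the eigenvalues are -6, -3.
μ=-6: eigenvector (1, -1).
μ=-3: eigenvector (1, -2).
P = [[1, 1], [-1, -2]], D = diag(-6, -3), P⁻¹ = [[2, 1], [-1, -1]].
L⁴ = P·diag(1296, 81)·P⁻¹ = [[2511, 1215], [-2430, -1134]].
The requested entry is 1215.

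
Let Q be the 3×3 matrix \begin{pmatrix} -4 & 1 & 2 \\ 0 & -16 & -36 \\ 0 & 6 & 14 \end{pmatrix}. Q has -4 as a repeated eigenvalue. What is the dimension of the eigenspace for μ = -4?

Q + 4I = [[0, 1, 2], [0, -12, -36], [0, 6, 18]].
This matrix has rank 2, so its null space has dimension 3 − 2 = 1.

1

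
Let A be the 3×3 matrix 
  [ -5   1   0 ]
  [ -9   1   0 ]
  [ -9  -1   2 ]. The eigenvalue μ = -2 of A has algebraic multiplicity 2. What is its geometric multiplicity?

A + 2I = [[-3, 1, 0], [-9, 3, 0], [-9, -1, 4]].
This matrix has rank 2, so its null space has dimension 3 − 2 = 1.

1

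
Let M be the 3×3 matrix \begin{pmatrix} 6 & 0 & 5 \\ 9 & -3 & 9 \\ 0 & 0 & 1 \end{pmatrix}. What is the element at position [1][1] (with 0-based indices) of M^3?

Characteristic polynomial: r^3 - 4r^2 - 15r + 18 = (r - 6)(r - 1)(r + 3), so the eigenvalues are -3, 1, 6.
r=6: eigenvector (1, 1, 0).
r=-3: eigenvector (0, 1, 0).
r=1: eigenvector (-1, 0, 1).
P = [[1, 0, -1], [1, 1, 0], [0, 0, 1]], D = diag(6, -3, 1), P⁻¹ = [[1, 0, 1], [-1, 1, -1], [0, 0, 1]].
M³ = P·diag(216, -27, 1)·P⁻¹ = [[216, 0, 215], [243, -27, 243], [0, 0, 1]].
The requested entry is -27.

-27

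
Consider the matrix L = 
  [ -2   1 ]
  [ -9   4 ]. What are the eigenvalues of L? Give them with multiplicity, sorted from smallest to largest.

1, 1

Characteristic polynomial: p(s) = s^2 - 2s + 1 = (s - 1)^2.
Roots (with multiplicity): 1, 1.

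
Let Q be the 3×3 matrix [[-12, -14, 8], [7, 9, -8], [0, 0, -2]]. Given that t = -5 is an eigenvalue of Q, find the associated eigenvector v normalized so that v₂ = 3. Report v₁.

-6

Q + 5I = [[-7, -14, 8], [7, 14, -8], [0, 0, 3]].
Solving (Q + 5I)v = 0 gives the eigenspace spanned by (-6, 3, 0).
With v₂ = 3, v = (-6, 3, 0), so v₁ = -6.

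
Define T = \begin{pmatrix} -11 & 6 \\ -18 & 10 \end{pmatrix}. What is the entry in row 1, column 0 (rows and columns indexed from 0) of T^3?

-54

Characteristic polynomial: s^2 + s - 2 = (s - 1)(s + 2), so the eigenvalues are -2, 1.
s=1: eigenvector (1, 2).
s=-2: eigenvector (-2, -3).
P = [[1, -2], [2, -3]], D = diag(1, -2), P⁻¹ = [[-3, 2], [-2, 1]].
T³ = P·diag(1, -8)·P⁻¹ = [[-35, 18], [-54, 28]].
The requested entry is -54.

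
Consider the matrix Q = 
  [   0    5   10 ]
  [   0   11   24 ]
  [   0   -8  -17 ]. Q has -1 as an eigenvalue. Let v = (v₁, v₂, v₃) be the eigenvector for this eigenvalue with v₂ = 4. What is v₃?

Q + 1I = [[1, 5, 10], [0, 12, 24], [0, -8, -16]].
Solving (Q + 1I)v = 0 gives the eigenspace spanned by (0, 4, -2).
With v₂ = 4, v = (0, 4, -2), so v₃ = -2.

-2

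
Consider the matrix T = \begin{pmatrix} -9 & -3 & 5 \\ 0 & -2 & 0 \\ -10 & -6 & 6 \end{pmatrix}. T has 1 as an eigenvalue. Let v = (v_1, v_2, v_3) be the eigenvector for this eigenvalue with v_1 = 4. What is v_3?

T − 1I = [[-10, -3, 5], [0, -3, 0], [-10, -6, 5]].
Solving (T − 1I)v = 0 gives the eigenspace spanned by (4, 0, 8).
With v_1 = 4, v = (4, 0, 8), so v_3 = 8.

8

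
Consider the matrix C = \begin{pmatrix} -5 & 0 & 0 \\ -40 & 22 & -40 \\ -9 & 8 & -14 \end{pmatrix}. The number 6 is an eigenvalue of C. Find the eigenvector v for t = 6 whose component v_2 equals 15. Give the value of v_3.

6

C − 6I = [[-11, 0, 0], [-40, 16, -40], [-9, 8, -20]].
Solving (C − 6I)v = 0 gives the eigenspace spanned by (0, 15, 6).
With v_2 = 15, v = (0, 15, 6), so v_3 = 6.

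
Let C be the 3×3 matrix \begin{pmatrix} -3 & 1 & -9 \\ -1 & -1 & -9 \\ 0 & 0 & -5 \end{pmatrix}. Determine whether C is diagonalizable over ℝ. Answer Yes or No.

No

Characteristic polynomial: p(s) = s^3 + 9s^2 + 24s + 20 = (s + 2)^2(s + 5).
s = -2 has algebraic multiplicity 2; rank(C + 2I) = 2, so geometric multiplicity = 1.
Geometric multiplicity < algebraic multiplicity, so C is not diagonalizable.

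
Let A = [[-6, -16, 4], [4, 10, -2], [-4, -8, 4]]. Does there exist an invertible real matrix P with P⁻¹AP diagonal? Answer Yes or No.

Characteristic polynomial: p(μ) = μ^3 - 8μ^2 + 20μ - 16 = (μ - 4)(μ - 2)^2.
μ = 2 has algebraic multiplicity 2; rank(A − 2I) = 1, so geometric multiplicity = 2.
Every eigenvalue has geometric = algebraic multiplicity, so A is diagonalizable.

Yes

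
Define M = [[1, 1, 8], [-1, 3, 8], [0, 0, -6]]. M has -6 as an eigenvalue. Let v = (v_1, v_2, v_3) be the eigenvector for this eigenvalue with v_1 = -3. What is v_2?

-3

M + 6I = [[7, 1, 8], [-1, 9, 8], [0, 0, 0]].
Solving (M + 6I)v = 0 gives the eigenspace spanned by (-3, -3, 3).
With v_1 = -3, v = (-3, -3, 3), so v_2 = -3.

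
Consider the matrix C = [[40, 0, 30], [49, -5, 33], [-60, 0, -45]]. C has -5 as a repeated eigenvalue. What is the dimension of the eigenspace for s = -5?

C + 5I = [[45, 0, 30], [49, 0, 33], [-60, 0, -40]].
This matrix has rank 2, so its null space has dimension 3 − 2 = 1.

1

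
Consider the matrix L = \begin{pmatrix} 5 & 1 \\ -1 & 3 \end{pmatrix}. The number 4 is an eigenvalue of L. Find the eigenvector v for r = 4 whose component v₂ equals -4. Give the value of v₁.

L − 4I = [[1, 1], [-1, -1]].
Solving (L − 4I)v = 0 gives the eigenspace spanned by (4, -4).
With v₂ = -4, v = (4, -4), so v₁ = 4.

4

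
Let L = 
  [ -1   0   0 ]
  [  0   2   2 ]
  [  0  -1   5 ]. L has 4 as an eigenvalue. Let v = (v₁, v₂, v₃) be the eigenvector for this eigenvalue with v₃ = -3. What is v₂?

L − 4I = [[-5, 0, 0], [0, -2, 2], [0, -1, 1]].
Solving (L − 4I)v = 0 gives the eigenspace spanned by (0, -3, -3).
With v₃ = -3, v = (0, -3, -3), so v₂ = -3.

-3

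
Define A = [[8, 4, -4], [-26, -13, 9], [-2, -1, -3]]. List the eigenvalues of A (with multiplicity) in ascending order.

Characteristic polynomial: p(λ) = λ^3 + 8λ^2 + 16λ = λ(λ + 4)^2.
Roots (with multiplicity): -4, -4, 0.

-4, -4, 0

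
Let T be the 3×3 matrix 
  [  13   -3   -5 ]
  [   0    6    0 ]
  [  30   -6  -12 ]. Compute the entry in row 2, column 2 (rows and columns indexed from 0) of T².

-6

Characteristic polynomial: r^3 - 7r^2 + 36 = (r - 6)(r - 3)(r + 2), so the eigenvalues are -2, 3, 6.
r=-2: eigenvector (1, 0, 3).
r=6: eigenvector (-1, 1, -2).
r=3: eigenvector (1, 0, 2).
P = [[1, -1, 1], [0, 1, 0], [3, -2, 2]], D = diag(-2, 6, 3), P⁻¹ = [[-2, 0, 1], [0, 1, 0], [3, 1, -1]].
T² = P·diag(4, 36, 9)·P⁻¹ = [[19, -27, -5], [0, 36, 0], [30, -54, -6]].
The requested entry is -6.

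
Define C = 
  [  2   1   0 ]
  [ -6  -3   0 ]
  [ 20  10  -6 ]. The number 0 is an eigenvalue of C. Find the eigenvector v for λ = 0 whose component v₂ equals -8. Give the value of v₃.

0

C = [[2, 1, 0], [-6, -3, 0], [20, 10, -6]].
Solving (C)v = 0 gives the eigenspace spanned by (4, -8, 0).
With v₂ = -8, v = (4, -8, 0), so v₃ = 0.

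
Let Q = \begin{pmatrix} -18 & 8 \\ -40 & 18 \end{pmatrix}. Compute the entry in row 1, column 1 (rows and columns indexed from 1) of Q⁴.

16

Characteristic polynomial: t^2 - 4 = (t - 2)(t + 2), so the eigenvalues are -2, 2.
t=-2: eigenvector (1, 2).
t=2: eigenvector (2, 5).
P = [[1, 2], [2, 5]], D = diag(-2, 2), P⁻¹ = [[5, -2], [-2, 1]].
Q⁴ = P·diag(16, 16)·P⁻¹ = [[16, 0], [0, 16]].
The requested entry is 16.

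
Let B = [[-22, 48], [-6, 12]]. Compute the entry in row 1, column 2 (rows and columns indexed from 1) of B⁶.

-1021440

Characteristic polynomial: μ^2 + 10μ + 24 = (μ + 4)(μ + 6), so the eigenvalues are -6, -4.
μ=-6: eigenvector (3, 1).
μ=-4: eigenvector (-8, -3).
P = [[3, -8], [1, -3]], D = diag(-6, -4), P⁻¹ = [[3, -8], [1, -3]].
B⁶ = P·diag(46656, 4096)·P⁻¹ = [[387136, -1021440], [127680, -336384]].
The requested entry is -1021440.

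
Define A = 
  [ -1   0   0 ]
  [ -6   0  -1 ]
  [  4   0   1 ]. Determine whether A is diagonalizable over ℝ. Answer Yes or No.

Characteristic polynomial: p(t) = t^3 - t = t(t - 1)(t + 1).
All 3 eigenvalues are distinct, so A is diagonalizable.

Yes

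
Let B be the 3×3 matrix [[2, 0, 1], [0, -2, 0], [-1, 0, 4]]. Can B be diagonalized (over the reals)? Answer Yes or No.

No

Characteristic polynomial: p(r) = r^3 - 4r^2 - 3r + 18 = (r - 3)^2(r + 2).
r = 3 has algebraic multiplicity 2; rank(B − 3I) = 2, so geometric multiplicity = 1.
Geometric multiplicity < algebraic multiplicity, so B is not diagonalizable.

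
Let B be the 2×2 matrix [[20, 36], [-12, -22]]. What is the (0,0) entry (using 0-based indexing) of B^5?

3200

Characteristic polynomial: λ^2 + 2λ - 8 = (λ - 2)(λ + 4), so the eigenvalues are -4, 2.
λ=-4: eigenvector (-3, 2).
λ=2: eigenvector (-2, 1).
P = [[-3, -2], [2, 1]], D = diag(-4, 2), P⁻¹ = [[1, 2], [-2, -3]].
B⁵ = P·diag(-1024, 32)·P⁻¹ = [[3200, 6336], [-2112, -4192]].
The requested entry is 3200.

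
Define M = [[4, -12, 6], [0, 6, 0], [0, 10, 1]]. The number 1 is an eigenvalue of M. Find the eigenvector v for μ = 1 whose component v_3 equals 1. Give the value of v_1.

M − 1I = [[3, -12, 6], [0, 5, 0], [0, 10, 0]].
Solving (M − 1I)v = 0 gives the eigenspace spanned by (-2, 0, 1).
With v_3 = 1, v = (-2, 0, 1), so v_1 = -2.

-2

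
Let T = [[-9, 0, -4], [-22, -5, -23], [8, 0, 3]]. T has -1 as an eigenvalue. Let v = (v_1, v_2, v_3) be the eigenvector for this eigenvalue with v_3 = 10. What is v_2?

-30

T + 1I = [[-8, 0, -4], [-22, -4, -23], [8, 0, 4]].
Solving (T + 1I)v = 0 gives the eigenspace spanned by (-5, -30, 10).
With v_3 = 10, v = (-5, -30, 10), so v_2 = -30.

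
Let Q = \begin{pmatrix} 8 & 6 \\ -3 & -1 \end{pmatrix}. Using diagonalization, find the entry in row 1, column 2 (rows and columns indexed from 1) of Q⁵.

Characteristic polynomial: r^2 - 7r + 10 = (r - 5)(r - 2), so the eigenvalues are 2, 5.
r=2: eigenvector (1, -1).
r=5: eigenvector (2, -1).
P = [[1, 2], [-1, -1]], D = diag(2, 5), P⁻¹ = [[-1, -2], [1, 1]].
Q⁵ = P·diag(32, 3125)·P⁻¹ = [[6218, 6186], [-3093, -3061]].
The requested entry is 6186.

6186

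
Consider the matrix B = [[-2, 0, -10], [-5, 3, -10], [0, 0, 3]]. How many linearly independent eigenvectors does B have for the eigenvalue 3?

2

B − 3I = [[-5, 0, -10], [-5, 0, -10], [0, 0, 0]].
This matrix has rank 1, so its null space has dimension 3 − 1 = 2.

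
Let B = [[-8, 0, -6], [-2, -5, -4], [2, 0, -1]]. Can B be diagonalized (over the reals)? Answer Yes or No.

Yes

Characteristic polynomial: p(s) = s^3 + 14s^2 + 65s + 100 = (s + 4)(s + 5)^2.
s = -5 has algebraic multiplicity 2; rank(B + 5I) = 1, so geometric multiplicity = 2.
Every eigenvalue has geometric = algebraic multiplicity, so B is diagonalizable.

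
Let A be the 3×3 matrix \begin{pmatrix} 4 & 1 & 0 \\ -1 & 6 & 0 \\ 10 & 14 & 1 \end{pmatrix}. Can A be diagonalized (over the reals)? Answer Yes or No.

Characteristic polynomial: p(t) = t^3 - 11t^2 + 35t - 25 = (t - 5)^2(t - 1).
t = 5 has algebraic multiplicity 2; rank(A − 5I) = 2, so geometric multiplicity = 1.
Geometric multiplicity < algebraic multiplicity, so A is not diagonalizable.

No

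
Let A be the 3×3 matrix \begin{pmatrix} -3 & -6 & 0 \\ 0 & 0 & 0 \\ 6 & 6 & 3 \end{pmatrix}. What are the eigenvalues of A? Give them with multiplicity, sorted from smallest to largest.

Characteristic polynomial: p(s) = s^3 - 9s = s(s - 3)(s + 3).
Roots (with multiplicity): -3, 0, 3.

-3, 0, 3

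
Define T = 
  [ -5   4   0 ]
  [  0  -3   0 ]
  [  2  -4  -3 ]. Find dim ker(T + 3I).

2

T + 3I = [[-2, 4, 0], [0, 0, 0], [2, -4, 0]].
This matrix has rank 1, so its null space has dimension 3 − 1 = 2.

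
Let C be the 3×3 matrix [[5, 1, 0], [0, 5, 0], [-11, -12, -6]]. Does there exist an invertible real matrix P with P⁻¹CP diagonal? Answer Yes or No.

Characteristic polynomial: p(s) = s^3 - 4s^2 - 35s + 150 = (s - 5)^2(s + 6).
s = 5 has algebraic multiplicity 2; rank(C − 5I) = 2, so geometric multiplicity = 1.
Geometric multiplicity < algebraic multiplicity, so C is not diagonalizable.

No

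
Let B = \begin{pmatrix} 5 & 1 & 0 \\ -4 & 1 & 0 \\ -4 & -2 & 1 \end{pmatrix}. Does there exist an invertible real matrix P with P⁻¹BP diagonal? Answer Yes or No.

No

Characteristic polynomial: p(μ) = μ^3 - 7μ^2 + 15μ - 9 = (μ - 3)^2(μ - 1).
μ = 3 has algebraic multiplicity 2; rank(B − 3I) = 2, so geometric multiplicity = 1.
Geometric multiplicity < algebraic multiplicity, so B is not diagonalizable.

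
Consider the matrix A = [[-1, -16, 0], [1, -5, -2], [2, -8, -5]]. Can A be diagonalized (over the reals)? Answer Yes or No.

Characteristic polynomial: p(r) = r^3 + 11r^2 + 35r + 25 = (r + 1)(r + 5)^2.
r = -5 has algebraic multiplicity 2; rank(A + 5I) = 2, so geometric multiplicity = 1.
Geometric multiplicity < algebraic multiplicity, so A is not diagonalizable.

No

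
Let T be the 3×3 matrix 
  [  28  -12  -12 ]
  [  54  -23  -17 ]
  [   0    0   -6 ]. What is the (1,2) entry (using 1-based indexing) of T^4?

Characteristic polynomial: s^3 + s^2 - 26s + 24 = (s - 4)(s - 1)(s + 6), so the eigenvalues are -6, 1, 4.
s=1: eigenvector (4, 9, 0).
s=4: eigenvector (1, 2, 0).
s=-6: eigenvector (0, -1, 1).
P = [[4, 1, 0], [9, 2, -1], [0, 0, 1]], D = diag(1, 4, -6), P⁻¹ = [[-2, 1, 1], [9, -4, -4], [0, 0, 1]].
T⁴ = P·diag(1, 256, 1296)·P⁻¹ = [[2296, -1020, -1020], [4590, -2039, -3335], [0, 0, 1296]].
The requested entry is -1020.

-1020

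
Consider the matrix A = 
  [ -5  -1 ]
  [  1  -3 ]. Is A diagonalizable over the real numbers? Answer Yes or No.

No

Characteristic polynomial: p(μ) = μ^2 + 8μ + 16 = (μ + 4)^2.
μ = -4 has algebraic multiplicity 2; rank(A + 4I) = 1, so geometric multiplicity = 1.
Geometric multiplicity < algebraic multiplicity, so A is not diagonalizable.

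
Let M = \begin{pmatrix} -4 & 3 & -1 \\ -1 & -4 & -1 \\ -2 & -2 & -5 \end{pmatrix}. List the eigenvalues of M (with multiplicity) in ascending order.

-5, -5, -3

Characteristic polynomial: p(μ) = μ^3 + 13μ^2 + 55μ + 75 = (μ + 3)(μ + 5)^2.
Roots (with multiplicity): -5, -5, -3.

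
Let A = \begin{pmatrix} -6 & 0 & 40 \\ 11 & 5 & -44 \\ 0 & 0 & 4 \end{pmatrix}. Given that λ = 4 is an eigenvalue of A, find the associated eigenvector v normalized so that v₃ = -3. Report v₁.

A − 4I = [[-10, 0, 40], [11, 1, -44], [0, 0, 0]].
Solving (A − 4I)v = 0 gives the eigenspace spanned by (-12, 0, -3).
With v₃ = -3, v = (-12, 0, -3), so v₁ = -12.

-12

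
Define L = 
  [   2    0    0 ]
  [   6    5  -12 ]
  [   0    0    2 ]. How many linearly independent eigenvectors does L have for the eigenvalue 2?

2

L − 2I = [[0, 0, 0], [6, 3, -12], [0, 0, 0]].
This matrix has rank 1, so its null space has dimension 3 − 1 = 2.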